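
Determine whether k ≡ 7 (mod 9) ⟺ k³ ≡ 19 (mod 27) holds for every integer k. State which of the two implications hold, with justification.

Both directions hold.

Forward direction. Suppose k ≡ 7 (mod 9). Working modulo 27, k ∈ {7, 16, 25}; for each such r, r³ ≡ 19 (mod 27).

Converse. The residues r modulo 27 with r³ ≡ 19 (mod 27) are exactly {7, 16, 25}, and each is ≡ 7 (mod 9).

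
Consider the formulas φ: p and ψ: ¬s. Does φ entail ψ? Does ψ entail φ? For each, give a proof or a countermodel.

[⇒] This fails. Under s = T, p = T, the left side is true but the right side is false.

[⇐] This fails. Under s = F, p = F, the left side is false but the right side is true.

(⇒) fails and (⇐) fails.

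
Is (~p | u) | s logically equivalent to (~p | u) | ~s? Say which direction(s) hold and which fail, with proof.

[⇒] This fails. Under u = F, p = T, s = T, the left side is true but the right side is false.

[⇐] This fails. Under u = F, p = T, s = F, the left side is false but the right side is true.

Neither direction holds.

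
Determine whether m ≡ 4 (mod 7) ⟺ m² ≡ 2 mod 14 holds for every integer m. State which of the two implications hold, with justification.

(⇒) fails and (⇐) fails.

(→) This fails: take m = 11. Then 11 ≡ 4 (mod 7), but 11² = 121 ≡ 9 (mod 14), not 2.

(←) This fails: take m = 10. Then 10² = 100 ≡ 2 (mod 14), yet 10 ≡ 3 (mod 7), not 4.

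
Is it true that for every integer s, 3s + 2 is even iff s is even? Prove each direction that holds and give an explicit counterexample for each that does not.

Both directions hold; the statement is true.

(←) Suppose s is even; write s = 2j. Then 3s + 2 = 3·(2j) + 2 = 2·3j + 2, which is even.

(→) Suppose 3s + 2 is even. Since 3 is odd, 3s and s have the same parity, so 3s + 2 ≡ s + 2 (mod 2). As 2 is even, 3s + 2 is even exactly when s is even. Thus s is even.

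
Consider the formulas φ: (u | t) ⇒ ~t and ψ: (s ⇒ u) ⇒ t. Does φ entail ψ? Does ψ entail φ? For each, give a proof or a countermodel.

Both directions fail.

(→) This fails. Under u = F, s = F, t = F, the left side is true but the right side is false.

(←) This fails. Under u = F, s = F, t = T, the left side is false but the right side is true.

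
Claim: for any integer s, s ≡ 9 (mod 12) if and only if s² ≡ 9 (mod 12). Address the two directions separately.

(⇒) Suppose s ≡ 9 (mod 12). Write s = 12j + 9. Then (12j + 9)² = 144j² + 216j + 81 = 12(12j² + 18j + 6) + 9, so s² ≡ 9 (mod 12).

(⇐) This fails: take s = 3. Then 3² = 9 ≡ 9 (mod 12), yet 3 ≡ 3 (mod 12), not 9.

(⇒) holds; (⇐) fails.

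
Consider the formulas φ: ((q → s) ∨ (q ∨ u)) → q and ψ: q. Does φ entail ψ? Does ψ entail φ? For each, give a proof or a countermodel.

(⇒) Assume the antecedent. If s is true, the antecedent forces (s = T, q = T, u = F) or (s = T, q = T, u = T), and q holds there. If s is false, the antecedent forces (s = F, q = T, u = F) or (s = F, q = T, u = T), and q holds there. Either way q holds.

(⇐) Assume the antecedent. If s is true, the antecedent forces (s = T, q = T, u = F) or (s = T, q = T, u = T), and ((q → s) ∨ (q ∨ u)) → q holds there. If s is false, the antecedent forces (s = F, q = T, u = F) or (s = F, q = T, u = T), and ((q → s) ∨ (q ∨ u)) → q holds there. Either way ((q → s) ∨ (q ∨ u)) → q holds.

Both implications hold.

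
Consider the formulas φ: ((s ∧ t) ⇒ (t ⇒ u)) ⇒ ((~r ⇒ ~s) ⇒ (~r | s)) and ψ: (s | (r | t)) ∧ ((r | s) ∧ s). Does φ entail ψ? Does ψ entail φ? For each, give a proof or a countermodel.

Only the converse holds.

[⇒] This fails. Under s = F, t = F, r = F, u = F, the left side is true but the right side is false.

[⇐] Assume the antecedent. If s is true, the consequent reduces to true regardless of the other variables. If s is false, the antecedent cannot hold. Either way the consequent holds.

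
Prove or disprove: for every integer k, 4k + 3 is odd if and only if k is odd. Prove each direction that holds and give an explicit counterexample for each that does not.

[⇒] This fails: take k = 6. Then 4k + 3 = 27, which is odd, yet k = 6 is even, not odd.

[⇐] Suppose k is odd. Since 4 is even, 4k is even for every k, so 4k + 3 has the same parity as 3, which is odd. Hence 4k + 3 is odd.

Only the reverse direction holds.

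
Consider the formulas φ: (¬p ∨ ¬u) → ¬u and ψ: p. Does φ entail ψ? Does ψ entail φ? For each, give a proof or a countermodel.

Only the reverse direction holds.

(⟹) This fails. Under u = F, p = F, the left side is true but the right side is false.

(⟸) Assume the antecedent. If u is true, the antecedent forces (u = T, p = T), and (¬p ∨ ¬u) → ¬u holds there. If u is false, (¬p ∨ ¬u) → ¬u reduces to true regardless of the other variables. Either way (¬p ∨ ¬u) → ¬u holds.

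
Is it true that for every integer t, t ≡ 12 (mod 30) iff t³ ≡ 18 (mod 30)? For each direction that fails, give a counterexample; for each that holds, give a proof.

Both directions hold; the statement is true.

(⟹) Suppose t ≡ 12 (mod 30). Write t = 30j + 12. Then (30j + 12)³ = 27000j³ + 32400j² + 12960j + 1728 = 30(900j³ + 1080j² + 432j + 57) + 18, so t³ ≡ 18 (mod 30).

(⟸) Conversely, suppose t³ ≡ 18 (mod 30). The only residue r in {0, …, 29} with r³ ≡ 18 (mod 30) is r = 12, so t ≡ 12 (mod 30).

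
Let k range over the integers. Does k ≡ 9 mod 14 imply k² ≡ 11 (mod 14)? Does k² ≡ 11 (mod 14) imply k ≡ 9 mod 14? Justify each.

Forward direction. Suppose k ≡ 9 mod 14. Write k = 14j + 9. Then (14j + 9)² = 196j² + 252j + 81 = 14(14j² + 18j + 5) + 11, so k² ≡ 11 (mod 14).

Converse. This fails: take k = 5. Then 5² = 25 ≡ 11 (mod 14), yet 5 ≡ 5 (mod 14), not 9.

(⇒) holds; (⇐) fails.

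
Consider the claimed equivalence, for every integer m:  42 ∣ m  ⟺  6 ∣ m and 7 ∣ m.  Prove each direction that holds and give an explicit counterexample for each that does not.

Both implications hold.

(⇐) Suppose 6 ∣ m and 7 ∣ m. Any common multiple of 6 and 7 is a multiple of their lcm; here gcd(6, 7) = 1, so lcm(6, 7) = 6·7 = 42, so 42 ∣ m.

(⇒) If 42 ∣ m, write m = 42q. Since 42 = 7·6, m = 6·(7q), so 6 ∣ m; and since 42 = 6·7, m = 7·(6q), so 7 ∣ m.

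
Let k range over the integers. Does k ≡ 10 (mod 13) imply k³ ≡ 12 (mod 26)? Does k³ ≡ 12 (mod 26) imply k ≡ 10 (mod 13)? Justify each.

Neither implication holds.

(⇒) This fails: take k = 23. Then 23 ≡ 10 (mod 13), but 23³ = 12167 ≡ 25 (mod 26), not 12.

(⇐) This fails: take k = 4. Then 4³ = 64 ≡ 12 (mod 26), yet 4 ≡ 4 (mod 13), not 10.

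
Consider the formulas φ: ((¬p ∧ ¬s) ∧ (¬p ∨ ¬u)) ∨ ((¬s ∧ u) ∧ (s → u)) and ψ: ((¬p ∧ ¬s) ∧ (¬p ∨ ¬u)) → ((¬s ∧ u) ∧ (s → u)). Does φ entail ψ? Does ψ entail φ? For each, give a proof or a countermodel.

(⇒) fails and (⇐) fails.

[⇒] This fails. Under u = F, p = F, s = F, the left side is true but the right side is false.

[⇐] This fails. Under u = F, p = T, s = F, the left side is false but the right side is true.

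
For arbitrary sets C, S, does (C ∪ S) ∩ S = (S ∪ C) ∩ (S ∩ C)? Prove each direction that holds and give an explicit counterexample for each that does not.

The sets are not equal: only the reverse inclusion holds.

(⟹) This inclusion fails. Take C = ∅, S = {1}; then 1 ∈ (C ∪ S) ∩ S but 1 ∉ (S ∪ C) ∩ (S ∩ C).

(⟸) Let x ∈ (S ∪ C) ∩ (S ∩ C). Then x ∈ C ∩ S, from which x ∈ (C ∪ S) ∩ S.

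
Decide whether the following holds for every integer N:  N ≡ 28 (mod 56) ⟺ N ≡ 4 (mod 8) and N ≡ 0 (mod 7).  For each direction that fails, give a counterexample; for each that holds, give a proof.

The biconditional holds.

Forward direction. Suppose N ≡ 28 (mod 56); write N = 56j + 28. Since 8 ∣ 56, reducing mod 8 gives N ≡ 28 ≡ 4 (mod 8); since 7 ∣ 56, reducing mod 7 gives N ≡ 28 ≡ 0 (mod 7).

Converse. If N ≡ 4 (mod 8) and N ≡ 0 (mod 7), then by the Chinese remainder theorem N ≡ 28 (mod 56). This is exactly N ≡ 28 (mod 56).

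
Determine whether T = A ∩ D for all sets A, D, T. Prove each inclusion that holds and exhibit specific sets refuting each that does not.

(⊆) fails and (⊇) fails.

Forward inclusion. This inclusion fails. Take A = ∅, D = ∅, T = {1}; then 1 ∈ T but 1 ∉ A ∩ D.

Reverse inclusion. This inclusion fails. Take A = {1}, D = {1}, T = ∅; then 1 ∈ A ∩ D but 1 ∉ T.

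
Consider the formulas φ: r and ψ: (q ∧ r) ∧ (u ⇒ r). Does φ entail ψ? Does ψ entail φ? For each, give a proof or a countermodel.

Not equivalent: only (⇐) holds.

Converse. Assume the antecedent. If u is true, the antecedent forces (u = T, q = T, r = T), and r holds there. If u is false, the antecedent forces (u = F, q = T, r = T), and r holds there. Either way r holds.

Forward direction. This fails. Under u = F, q = F, r = T, the left side is true but the right side is false.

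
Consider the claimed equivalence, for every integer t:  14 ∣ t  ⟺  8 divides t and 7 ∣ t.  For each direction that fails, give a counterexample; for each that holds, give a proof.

Forward direction. This fails: take t = 14. Certainly 14 ∣ 14, but 8 ∤ 14.

Converse. Suppose 8 ∣ t and 7 ∣ t. Any common multiple of 8 and 7 is a multiple of their lcm; here gcd(8, 7) = 1, so lcm(8, 7) = 8·7 = 56, so 56 ∣ t. Since 14 ∣ 56, it follows that 14 ∣ t.

Only the converse holds.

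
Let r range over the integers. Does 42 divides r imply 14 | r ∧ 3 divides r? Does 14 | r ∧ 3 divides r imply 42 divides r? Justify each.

Both directions hold; the statement is true.

[⇒] If 42 ∣ r, write r = 42q. Since 42 = 3·14, r = 14·(3q), so 14 ∣ r; and since 42 = 14·3, r = 3·(14q), so 3 ∣ r.

[⇐] Suppose 14 ∣ r and 3 ∣ r. Any common multiple of 14 and 3 is a multiple of their lcm; here gcd(14, 3) = 1, so lcm(14, 3) = 14·3 = 42, so 42 ∣ r.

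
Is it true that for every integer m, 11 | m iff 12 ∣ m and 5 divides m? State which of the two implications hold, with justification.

(⟹) This fails: take m = 11. Certainly 11 ∣ 11, but 12 ∤ 11.

(⟸) This fails: take m = 60. Both 12 ∣ 60 and 5 ∣ 60, yet 60 is not a multiple of 11 (since 60 = 5·11 + 5), so 11 ∤ 60.

Neither implication holds.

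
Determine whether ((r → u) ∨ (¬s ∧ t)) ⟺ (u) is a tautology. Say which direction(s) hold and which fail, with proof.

Only the converse holds.

(→) This fails. Under u = F, r = F, t = F, s = F, the left side is true but the right side is false.

(←) Assume the antecedent. If u is true, (r → u) ∨ (¬s ∧ t) reduces to true regardless of the other variables. If u is false, the antecedent cannot hold. Either way (r → u) ∨ (¬s ∧ t) holds.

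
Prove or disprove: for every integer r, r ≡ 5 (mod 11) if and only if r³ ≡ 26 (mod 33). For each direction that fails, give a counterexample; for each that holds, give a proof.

(⇒) This fails: take r = 16. Then 16 ≡ 5 (mod 11), but 16³ = 4096 ≡ 4 (mod 33), not 26.

(⇐) Conversely, the residues r modulo 33 with r³ ≡ 26 (mod 33) are exactly {5}, and each is ≡ 5 (mod 11).

Only the reverse direction holds.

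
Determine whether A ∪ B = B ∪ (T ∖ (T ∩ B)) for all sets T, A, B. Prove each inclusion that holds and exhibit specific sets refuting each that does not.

Forward inclusion. This inclusion fails. Take T = ∅, A = {1}, B = ∅; then 1 ∈ A ∪ B but 1 ∉ B ∪ (T ∖ (T ∩ B)).

Reverse inclusion. This inclusion fails. Take T = {1}, A = ∅, B = ∅; then 1 ∈ B ∪ (T ∖ (T ∩ B)) but 1 ∉ A ∪ B.

Neither inclusion holds.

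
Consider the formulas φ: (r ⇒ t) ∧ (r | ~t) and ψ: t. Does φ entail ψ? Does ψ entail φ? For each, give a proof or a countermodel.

(⇒) This fails. Under t = F, r = F, the left side is true but the right side is false.

(⇐) This fails. Under t = T, r = F, the left side is false but the right side is true.

Neither implication holds.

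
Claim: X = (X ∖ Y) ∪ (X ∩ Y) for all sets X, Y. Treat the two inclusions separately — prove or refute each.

(⟹) Let x ∈ X. Then either x ∈ X and x ∉ Y; or x ∈ X ∩ Y. In each case x ∈ (X ∖ Y) ∪ (X ∩ Y), so X ⊆ (X ∖ Y) ∪ (X ∩ Y).

(⟸) Let x ∈ (X ∖ Y) ∪ (X ∩ Y). Then either x ∈ X and x ∉ Y; or x ∈ X ∩ Y. In each case x ∈ X, so (X ∖ Y) ∪ (X ∩ Y) ⊆ X.

The two sets are equal.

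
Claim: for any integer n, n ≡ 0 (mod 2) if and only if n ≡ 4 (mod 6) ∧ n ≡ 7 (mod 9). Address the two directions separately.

[⇐] If n ≡ 4 (mod 6) and n ≡ 7 (mod 9), then by the Chinese remainder theorem n ≡ 16 (mod 18). Since 16 ≡ 0 (mod 2) and 2 ∣ 18, we get n ≡ 0 (mod 2).

[⇒] This fails: n = 0 gives 0 ≡ 0 (mod 2) but 0 ≡ 0 (mod 6), so the conjunction on the right does not hold.

(⇒) fails; (⇐) holds.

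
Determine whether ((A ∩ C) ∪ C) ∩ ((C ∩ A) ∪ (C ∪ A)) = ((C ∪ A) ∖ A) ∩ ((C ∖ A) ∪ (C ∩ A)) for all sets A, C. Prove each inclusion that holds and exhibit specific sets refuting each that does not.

Forward inclusion. This inclusion fails. Take A = {1}, C = {1}; then 1 ∈ ((A ∩ C) ∪ C) ∩ ((C ∩ A) ∪ (C ∪ A)) but 1 ∉ ((C ∪ A) ∖ A) ∩ ((C ∖ A) ∪ (C ∩ A)).

Reverse inclusion. Let x ∈ ((C ∪ A) ∖ A) ∩ ((C ∖ A) ∪ (C ∩ A)). Then x ∈ C and x ∉ A, from which x ∈ ((A ∩ C) ∪ C) ∩ ((C ∩ A) ∪ (C ∪ A)).

The sets are not equal: only the reverse inclusion holds.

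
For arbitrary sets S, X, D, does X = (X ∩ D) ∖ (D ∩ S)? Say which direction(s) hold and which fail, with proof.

(⊇) Let x ∈ (X ∩ D) ∖ (D ∩ S). Then x ∈ X ∩ D and x ∉ S, from which x ∈ X.

(⊆) This inclusion fails. Take S = ∅, X = {1}, D = ∅; then 1 ∈ X but 1 ∉ (X ∩ D) ∖ (D ∩ S).

(⊆) fails; (⊇) holds.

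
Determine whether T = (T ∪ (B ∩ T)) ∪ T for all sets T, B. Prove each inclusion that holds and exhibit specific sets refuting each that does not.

(⟹) Let x ∈ T. Then either x ∈ T and x ∉ B; or x ∈ T ∩ B. In each case x ∈ (T ∪ (B ∩ T)) ∪ T, so T ⊆ (T ∪ (B ∩ T)) ∪ T.

(⟸) Let x ∈ (T ∪ (B ∩ T)) ∪ T. Then either x ∈ T and x ∉ B; or x ∈ T ∩ B. In each case x ∈ T, so (T ∪ (B ∩ T)) ∪ T ⊆ T.

The two sets are equal.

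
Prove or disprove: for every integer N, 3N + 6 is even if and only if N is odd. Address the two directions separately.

[⇒] This fails: N = 4 gives 3N + 6 = 18, which is even, but 4 is even, not odd.

[⇐] This also fails: N = 1 is odd, but 3N + 6 = 9 is odd, not even.

Both directions fail.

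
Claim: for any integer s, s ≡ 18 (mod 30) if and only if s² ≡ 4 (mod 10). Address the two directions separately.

(→) Suppose s ≡ 18 (mod 30). Then s² ≡ 18² = 324 (mod 30), and since 10 ∣ 30, also s² ≡ 4 (mod 10).

(←) This fails: take s = 2. Then 2² = 4 ≡ 4 (mod 10), yet 2 ≡ 2 (mod 30), not 18.

(⇒) holds; (⇐) fails.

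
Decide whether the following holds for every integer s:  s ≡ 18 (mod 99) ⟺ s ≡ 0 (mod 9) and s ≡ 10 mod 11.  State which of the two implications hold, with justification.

Neither implication holds.

Forward direction. This fails: s = 18 gives 18 ≡ 18 (mod 99) but 18 ≡ 7 (mod 11), so the conjunction on the right does not hold.

Converse. This fails: s = 54 satisfies both congruences on the right (54 ≡ 0 mod 9 and 54 ≡ 10 mod 11) yet 54 ≡ 54 (mod 99), not 18.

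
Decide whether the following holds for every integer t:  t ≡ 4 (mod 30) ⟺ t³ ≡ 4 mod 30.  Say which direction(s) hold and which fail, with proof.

(⟹) Suppose t ≡ 4 (mod 30). Write t = 30j + 4. Then (30j + 4)³ = 27000j³ + 10800j² + 1440j + 64 = 30(900j³ + 360j² + 48j + 2) + 4, so t³ ≡ 4 (mod 30).

(⟸) Conversely, suppose t³ ≡ 4 (mod 30). The only residue r in {0, …, 29} with r³ ≡ 4 (mod 30) is r = 4, so t ≡ 4 (mod 30).

Equivalent; both directions hold.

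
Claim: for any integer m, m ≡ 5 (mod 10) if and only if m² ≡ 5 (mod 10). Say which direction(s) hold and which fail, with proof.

The biconditional holds.

(⇒) Suppose m ≡ 5 (mod 10). Write m = 10j + 5. Then (10j + 5)² = 100j² + 100j + 25 = 10(10j² + 10j + 2) + 5, so m² ≡ 5 (mod 10).

(⇐) For the converse, argue contrapositively. If m ≢ 5 (mod 10), then m is congruent to one of 0, 1, 2, 3, 4, 6, 7, 8, 9 modulo 10, and these give m² ≡ 0, 1, 4, 9, 6, 6, 9, 4, 1 respectively — never 5.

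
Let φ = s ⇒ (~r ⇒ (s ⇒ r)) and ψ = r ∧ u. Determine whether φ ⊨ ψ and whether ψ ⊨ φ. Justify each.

(→) This fails. Under r = F, s = F, u = F, the left side is true but the right side is false.

(←) Assume the antecedent. If r is true, s ⇒ (~r ⇒ (s ⇒ r)) reduces to true regardless of the other variables. If r is false, the antecedent cannot hold. Either way s ⇒ (~r ⇒ (s ⇒ r)) holds.

Only the converse holds.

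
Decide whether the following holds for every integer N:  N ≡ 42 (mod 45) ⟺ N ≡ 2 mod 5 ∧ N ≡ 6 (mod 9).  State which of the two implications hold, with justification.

The biconditional holds.

(⟹) Suppose N ≡ 42 (mod 45); write N = 45j + 42. Since 5 ∣ 45, reducing mod 5 gives N ≡ 42 ≡ 2 (mod 5); since 9 ∣ 45, reducing mod 9 gives N ≡ 42 ≡ 6 (mod 9).

(⟸) Conversely, if N ≡ 2 (mod 5) and N ≡ 6 (mod 9), then by the Chinese remainder theorem N ≡ 42 (mod 45). This is exactly N ≡ 42 (mod 45).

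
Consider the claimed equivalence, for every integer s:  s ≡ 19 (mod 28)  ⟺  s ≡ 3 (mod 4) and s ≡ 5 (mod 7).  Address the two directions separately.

Both directions hold; the statement is true.

[⇒] Suppose s ≡ 19 (mod 28); write s = 28j + 19. Since 4 ∣ 28, reducing mod 4 gives s ≡ 19 ≡ 3 (mod 4); since 7 ∣ 28, reducing mod 7 gives s ≡ 19 ≡ 5 (mod 7).

[⇐] Conversely, if s ≡ 3 (mod 4) and s ≡ 5 (mod 7), then by the Chinese remainder theorem s ≡ 19 (mod 28). This is exactly s ≡ 19 (mod 28).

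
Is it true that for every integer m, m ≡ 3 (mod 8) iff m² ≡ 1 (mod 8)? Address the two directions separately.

Not equivalent: only (⇒) holds.

(→) Suppose m ≡ 3 (mod 8). Write m = 8j + 3. Then (8j + 3)² = 64j² + 48j + 9 = 8(8j² + 6j + 1) + 1, so m² ≡ 1 (mod 8).

(←) This fails: take m = 1. Then 1² = 1 ≡ 1 (mod 8), yet 1 ≡ 1 (mod 8), not 3.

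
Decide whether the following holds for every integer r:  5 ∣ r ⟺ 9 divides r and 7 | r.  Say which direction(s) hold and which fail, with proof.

(⇒) This fails: take r = 5. Certainly 5 ∣ 5, but 9 ∤ 5.

(⇐) This fails: take r = 63. Both 9 ∣ 63 and 7 ∣ 63, yet 63 is not a multiple of 5 (since 63 = 12·5 + 3), so 5 ∤ 63.

Neither direction holds.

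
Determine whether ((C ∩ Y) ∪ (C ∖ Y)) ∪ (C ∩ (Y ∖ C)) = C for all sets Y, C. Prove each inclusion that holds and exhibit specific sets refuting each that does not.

(⊇) Let x ∈ C. Then either x ∈ C and x ∉ Y; or x ∈ Y ∩ C. In each case x ∈ ((C ∩ Y) ∪ (C ∖ Y)) ∪ (C ∩ (Y ∖ C)), so C ⊆ ((C ∩ Y) ∪ (C ∖ Y)) ∪ (C ∩ (Y ∖ C)).

(⊆) Let x ∈ ((C ∩ Y) ∪ (C ∖ Y)) ∪ (C ∩ (Y ∖ C)). Then either x ∈ C and x ∉ Y; or x ∈ Y ∩ C. In each case x ∈ C, so ((C ∩ Y) ∪ (C ∖ Y)) ∪ (C ∩ (Y ∖ C)) ⊆ C.

Both inclusions hold.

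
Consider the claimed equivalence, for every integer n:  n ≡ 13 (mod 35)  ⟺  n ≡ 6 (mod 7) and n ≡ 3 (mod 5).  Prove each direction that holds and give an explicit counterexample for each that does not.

Both directions hold.

(→) Suppose n ≡ 13 (mod 35); write n = 35j + 13. Since 7 ∣ 35, reducing mod 7 gives n ≡ 13 ≡ 6 (mod 7); since 5 ∣ 35, reducing mod 5 gives n ≡ 13 ≡ 3 (mod 5).

(←) Conversely, if n ≡ 6 (mod 7) and n ≡ 3 (mod 5), then by the Chinese remainder theorem n ≡ 13 (mod 35). This is exactly n ≡ 13 (mod 35).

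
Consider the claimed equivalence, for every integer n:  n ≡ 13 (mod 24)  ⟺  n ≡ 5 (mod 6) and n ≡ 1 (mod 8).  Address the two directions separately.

Both directions fail.

Forward direction. This fails: n = 13 gives 13 ≡ 13 (mod 24) but 13 ≡ 1 (mod 6), so the conjunction on the right does not hold.

Converse. This fails: n = 17 satisfies both congruences on the right (17 ≡ 5 mod 6 and 17 ≡ 1 mod 8) yet 17 ≡ 17 (mod 24), not 13.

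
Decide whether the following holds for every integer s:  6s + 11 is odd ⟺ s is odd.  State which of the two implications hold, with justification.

Not equivalent: only (⇐) holds.

(→) This fails: take s = 0. Then 6s + 11 = 11, which is odd, yet s = 0 is even, not odd.

(←) Suppose s is odd. Since 6 is even, 6s is even for every s, so 6s + 11 has the same parity as 11, which is odd. Hence 6s + 11 is odd.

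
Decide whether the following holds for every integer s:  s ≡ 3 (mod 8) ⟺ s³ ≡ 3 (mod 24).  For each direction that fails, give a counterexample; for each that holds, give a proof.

Forward direction. This fails: take s = 11. Then 11 ≡ 3 (mod 8), but 11³ = 1331 ≡ 11 (mod 24), not 3.

Converse. The residues r modulo 24 with r³ ≡ 3 (mod 24) are exactly {3}, and each is ≡ 3 (mod 8).

Only the reverse direction holds.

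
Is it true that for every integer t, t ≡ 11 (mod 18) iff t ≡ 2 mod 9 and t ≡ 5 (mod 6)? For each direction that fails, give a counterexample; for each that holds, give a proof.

(⇐) If t ≡ 2 (mod 9) and t ≡ 5 (mod 6), then by the Chinese remainder theorem t ≡ 11 (mod 18). This is exactly t ≡ 11 (mod 18).

(⇒) Suppose t ≡ 11 (mod 18); write t = 18j + 11. Since 9 ∣ 18, reducing mod 9 gives t ≡ 11 ≡ 2 (mod 9); since 6 ∣ 18, reducing mod 6 gives t ≡ 11 ≡ 5 (mod 6).

Both implications hold.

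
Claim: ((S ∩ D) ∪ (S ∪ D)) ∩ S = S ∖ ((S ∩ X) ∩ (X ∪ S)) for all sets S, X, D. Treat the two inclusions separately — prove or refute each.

(⟹) This inclusion fails. Take S = {1}, X = {1}, D = ∅; then 1 ∈ ((S ∩ D) ∪ (S ∪ D)) ∩ S but 1 ∉ S ∖ ((S ∩ X) ∩ (X ∪ S)).

(⟸) Let x ∈ S ∖ ((S ∩ X) ∩ (X ∪ S)). Then either x ∈ S and x ∉ X, D; or x ∈ S ∩ D and x ∉ X. In each case x ∈ ((S ∩ D) ∪ (S ∪ D)) ∩ S, so S ∖ ((S ∩ X) ∩ (X ∪ S)) ⊆ ((S ∩ D) ∪ (S ∪ D)) ∩ S.

(⊆) fails; (⊇) holds.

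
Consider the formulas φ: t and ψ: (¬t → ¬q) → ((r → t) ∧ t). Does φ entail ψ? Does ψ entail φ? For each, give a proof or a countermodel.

The forward direction holds; the converse fails.

(⇒) Assume the antecedent. If t is true, (¬t → ¬q) → ((r → t) ∧ t) reduces to true regardless of the other variables. If t is false, the antecedent cannot hold. Either way (¬t → ¬q) → ((r → t) ∧ t) holds.

(⇐) This fails. Under t = F, r = F, q = T, the left side is false but the right side is true.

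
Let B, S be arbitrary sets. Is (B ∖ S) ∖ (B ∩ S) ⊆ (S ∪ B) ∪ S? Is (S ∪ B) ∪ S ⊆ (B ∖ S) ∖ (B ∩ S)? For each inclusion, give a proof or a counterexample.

(⟹) Let x ∈ (B ∖ S) ∖ (B ∩ S). Then x ∈ B and x ∉ S, from which x ∈ (S ∪ B) ∪ S.

(⟸) This inclusion fails. Take B = ∅, S = {1}; then 1 ∈ (S ∪ B) ∪ S but 1 ∉ (B ∖ S) ∖ (B ∩ S).

The sets are not equal: only the forward inclusion holds.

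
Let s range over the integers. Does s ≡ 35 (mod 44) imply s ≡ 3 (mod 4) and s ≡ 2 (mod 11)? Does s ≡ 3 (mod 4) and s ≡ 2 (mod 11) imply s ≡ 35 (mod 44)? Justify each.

(⟹) Suppose s ≡ 35 (mod 44); write s = 44j + 35. Since 4 ∣ 44, reducing mod 4 gives s ≡ 35 ≡ 3 (mod 4); since 11 ∣ 44, reducing mod 11 gives s ≡ 35 ≡ 2 (mod 11).

(⟸) Conversely, if s ≡ 3 (mod 4) and s ≡ 2 (mod 11), then by the Chinese remainder theorem s ≡ 35 (mod 44). This is exactly s ≡ 35 (mod 44).

Both directions hold; the statement is true.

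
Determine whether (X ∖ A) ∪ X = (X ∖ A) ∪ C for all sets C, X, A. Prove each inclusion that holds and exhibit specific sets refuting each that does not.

(⟹) This inclusion fails. Take C = ∅, X = {1}, A = {1}; then 1 ∈ (X ∖ A) ∪ X but 1 ∉ (X ∖ A) ∪ C.

(⟸) This inclusion fails. Take C = {1}, X = ∅, A = ∅; then 1 ∈ (X ∖ A) ∪ C but 1 ∉ (X ∖ A) ∪ X.

(⊆) fails and (⊇) fails.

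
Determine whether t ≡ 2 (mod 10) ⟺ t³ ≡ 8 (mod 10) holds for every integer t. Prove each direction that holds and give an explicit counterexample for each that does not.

Both implications hold.

(→) Suppose t ≡ 2 (mod 10). Write t = 10j + 2. Then (10j + 2)³ = 1000j³ + 600j² + 120j + 8 = 10(100j³ + 60j² + 12j) + 8, so t³ ≡ 8 (mod 10).

(←) For the converse, argue contrapositively. If t ≢ 2 (mod 10), then t is congruent to one of 0, 1, 3, 4, 5, 6, 7, 8, 9 modulo 10, and these give t³ ≡ 0, 1, 7, 4, 5, 6, 3, 2, 9 respectively — never 8.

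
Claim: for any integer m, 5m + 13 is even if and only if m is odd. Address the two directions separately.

(→) Suppose 5m + 13 is even. Since 5 is odd, 5m and m have the same parity, so 5m + 13 ≡ m + 13 (mod 2). As 13 is odd, 5m + 13 is even exactly when m is odd. Thus m is odd.

(←) Conversely, suppose m is odd; write m = 2j + 1. Then 5m + 13 = 5·(2j + 1) + 13 = 2·5j + 18, which is even.

Both implications hold.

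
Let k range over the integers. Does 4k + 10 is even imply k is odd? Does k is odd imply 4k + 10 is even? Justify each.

Forward direction. This fails: take k = 0. Then 4k + 10 = 10, which is even, yet k = 0 is even, not odd.

Converse. Suppose k is odd. Since 4 is even, 4k is even for every k, so 4k + 10 has the same parity as 10, which is even. Hence 4k + 10 is even.

Only the converse holds.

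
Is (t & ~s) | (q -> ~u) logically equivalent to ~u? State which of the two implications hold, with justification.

Only the reverse direction holds.

(⇒) This fails. Under q = F, s = F, u = T, t = F, the left side is true but the right side is false.

(⇐) Assume the antecedent. If u is true, the antecedent cannot hold. If u is false, (t & ~s) | (q -> ~u) reduces to true regardless of the other variables. Either way (t & ~s) | (q -> ~u) holds.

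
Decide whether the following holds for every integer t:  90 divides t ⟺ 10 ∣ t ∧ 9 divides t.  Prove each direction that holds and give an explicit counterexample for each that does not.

Both directions hold.

[⇐] Suppose 10 ∣ t and 9 ∣ t. Any common multiple of 10 and 9 is a multiple of their lcm; here gcd(10, 9) = 1, so lcm(10, 9) = 10·9 = 90, so 90 ∣ t.

[⇒] If 90 ∣ t, write t = 90q. Since 90 = 9·10, t = 10·(9q), so 10 ∣ t; and since 90 = 10·9, t = 9·(10q), so 9 ∣ t.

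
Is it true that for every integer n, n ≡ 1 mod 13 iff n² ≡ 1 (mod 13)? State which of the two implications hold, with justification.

[⇒] Suppose n ≡ 1 mod 13. Write n = 13j + 1. Then (13j + 1)² = 169j² + 26j + 1 = 13(13j² + 2j) + 1, so n² ≡ 1 (mod 13).

[⇐] This fails: take n = 12. Then 12² = 144 ≡ 1 (mod 13), yet 12 ≡ 12 (mod 13), not 1.

Only the forward implication holds.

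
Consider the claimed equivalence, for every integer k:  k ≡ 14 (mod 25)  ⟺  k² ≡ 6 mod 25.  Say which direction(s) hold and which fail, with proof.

(⇒) This fails: take k = 14. Then 14 ≡ 14 (mod 25), but 14² = 196 ≡ 21 (mod 25), not 6.

(⇐) This fails: take k = 9. Then 9² = 81 ≡ 6 (mod 25), yet 9 ≡ 9 (mod 25), not 14.

Neither direction holds.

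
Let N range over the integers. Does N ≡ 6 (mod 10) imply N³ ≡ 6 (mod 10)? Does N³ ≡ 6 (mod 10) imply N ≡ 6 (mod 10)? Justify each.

Both directions hold.

(⟹) Suppose N ≡ 6 (mod 10). Write N = 10j + 6. Then (10j + 6)³ = 1000j³ + 1800j² + 1080j + 216 = 10(100j³ + 180j² + 108j + 21) + 6, so N³ ≡ 6 (mod 10).

(⟸) For the converse, argue contrapositively. If N ≢ 6 (mod 10), then N is congruent to one of 0, 1, 2, 3, 4, 5, 7, 8, 9 modulo 10, and these give N³ ≡ 0, 1, 8, 7, 4, 5, 3, 2, 9 respectively — never 6.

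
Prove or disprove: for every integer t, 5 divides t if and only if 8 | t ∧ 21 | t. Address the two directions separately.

[⇒] This fails: take t = 5. Certainly 5 ∣ 5, but 8 ∤ 5.

[⇐] This fails: take t = 168. Both 8 ∣ 168 and 21 ∣ 168, yet 168 is not a multiple of 5 (since 168 = 33·5 + 3), so 5 ∤ 168.

Neither implication holds.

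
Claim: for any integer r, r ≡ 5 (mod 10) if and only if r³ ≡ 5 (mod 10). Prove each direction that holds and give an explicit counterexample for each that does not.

Both directions hold; the statement is true.

(←) For the converse, argue contrapositively. If r ≢ 5 (mod 10), then r is congruent to one of 0, 1, 2, 3, 4, 6, 7, 8, 9 modulo 10, and these give r³ ≡ 0, 1, 8, 7, 4, 6, 3, 2, 9 respectively — never 5.

(→) Suppose r ≡ 5 (mod 10). Write r = 10j + 5. Then (10j + 5)³ = 1000j³ + 1500j² + 750j + 125 = 10(100j³ + 150j² + 75j + 12) + 5, so r³ ≡ 5 (mod 10).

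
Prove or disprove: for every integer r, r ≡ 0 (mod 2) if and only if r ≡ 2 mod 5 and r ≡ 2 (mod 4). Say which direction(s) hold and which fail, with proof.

(⇒) This fails: r = 0 gives 0 ≡ 0 (mod 2) but 0 ≡ 0 (mod 5), so the conjunction on the right does not hold.

(⇐) Conversely, if r ≡ 2 (mod 5) and r ≡ 2 (mod 4), then by the Chinese remainder theorem r ≡ 2 (mod 20). Since 2 ≡ 0 (mod 2) and 2 ∣ 20, we get r ≡ 0 (mod 2).

Only the converse holds.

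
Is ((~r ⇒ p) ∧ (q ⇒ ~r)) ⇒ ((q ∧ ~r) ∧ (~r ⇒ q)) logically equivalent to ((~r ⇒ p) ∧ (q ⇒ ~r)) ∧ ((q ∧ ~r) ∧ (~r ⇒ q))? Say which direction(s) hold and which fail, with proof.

(⇒) fails; (⇐) holds.

Forward direction. This fails. Under q = F, p = F, r = F, the left side is true but the right side is false.

Converse. Assume the antecedent. If q is true, the consequent reduces to true regardless of the other variables. If q is false, the antecedent cannot hold. Either way the consequent holds.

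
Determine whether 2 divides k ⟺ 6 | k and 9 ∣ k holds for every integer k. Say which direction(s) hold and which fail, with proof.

Only the reverse direction holds.

(⇒) This fails: take k = 2. Certainly 2 ∣ 2, but 6 ∤ 2.

(⇐) Suppose 6 ∣ k and 9 ∣ k. Any common multiple of 6 and 9 is a multiple of their lcm; here lcm(6, 9) = 6·9/gcd(6, 9) = 54/3 = 18, so 18 ∣ k. Since 2 ∣ 18, it follows that 2 ∣ k.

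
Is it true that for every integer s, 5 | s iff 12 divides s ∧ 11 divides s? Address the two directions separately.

Forward direction. This fails: take s = 5. Certainly 5 ∣ 5, but 12 ∤ 5.

Converse. This fails: take s = 132. Both 12 ∣ 132 and 11 ∣ 132, yet 132 is not a multiple of 5 (since 132 = 26·5 + 2), so 5 ∤ 132.

Both directions fail.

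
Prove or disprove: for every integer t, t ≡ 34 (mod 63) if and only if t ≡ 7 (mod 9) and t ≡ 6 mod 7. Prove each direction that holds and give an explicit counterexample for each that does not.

Both directions hold; the statement is true.

(⟸) If t ≡ 7 (mod 9) and t ≡ 6 (mod 7), then by the Chinese remainder theorem t ≡ 34 (mod 63). This is exactly t ≡ 34 (mod 63).

(⟹) Suppose t ≡ 34 (mod 63); write t = 63j + 34. Since 9 ∣ 63, reducing mod 9 gives t ≡ 34 ≡ 7 (mod 9); since 7 ∣ 63, reducing mod 7 gives t ≡ 34 ≡ 6 (mod 7).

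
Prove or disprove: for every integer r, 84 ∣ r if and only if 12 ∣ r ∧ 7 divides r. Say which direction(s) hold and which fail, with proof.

Both directions hold; the statement is true.

Forward direction. If 84 ∣ r, write r = 84q. Since 84 = 7·12, r = 12·(7q), so 12 ∣ r; and since 84 = 12·7, r = 7·(12q), so 7 ∣ r.

Converse. Suppose 12 ∣ r and 7 ∣ r. Any common multiple of 12 and 7 is a multiple of their lcm; here gcd(12, 7) = 1, so lcm(12, 7) = 12·7 = 84, so 84 ∣ r.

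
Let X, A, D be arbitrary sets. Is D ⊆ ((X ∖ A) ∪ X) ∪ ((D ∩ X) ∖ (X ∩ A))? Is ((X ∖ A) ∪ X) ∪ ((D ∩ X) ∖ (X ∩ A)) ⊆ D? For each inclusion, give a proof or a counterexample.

Neither inclusion holds.

(⊆) This inclusion fails. Take X = ∅, A = ∅, D = {1}; then 1 ∈ D but 1 ∉ ((X ∖ A) ∪ X) ∪ ((D ∩ X) ∖ (X ∩ A)).

(⊇) This inclusion fails. Take X = {1}, A = ∅, D = ∅; then 1 ∈ ((X ∖ A) ∪ X) ∪ ((D ∩ X) ∖ (X ∩ A)) but 1 ∉ D.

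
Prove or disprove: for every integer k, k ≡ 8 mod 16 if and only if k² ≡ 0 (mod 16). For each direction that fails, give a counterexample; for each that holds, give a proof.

Only the forward implication holds.

Forward direction. Suppose k ≡ 8 mod 16. Write k = 16j + 8. Then (16j + 8)² = 256j² + 256j + 64 = 16(16j² + 16j + 4) + 0, so k² ≡ 0 (mod 16).

Converse. This fails: take k = 0. Then 0² = 0 ≡ 0 (mod 16), yet 0 ≡ 0 (mod 16), not 8.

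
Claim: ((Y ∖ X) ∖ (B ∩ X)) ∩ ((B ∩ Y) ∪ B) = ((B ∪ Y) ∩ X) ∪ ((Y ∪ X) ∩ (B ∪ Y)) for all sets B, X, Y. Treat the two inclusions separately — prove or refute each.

Only the forward inclusion holds.

(⟸) This inclusion fails. Take B = {1}, X = {1}, Y = ∅; then 1 ∈ ((B ∪ Y) ∩ X) ∪ ((Y ∪ X) ∩ (B ∪ Y)) but 1 ∉ ((Y ∖ X) ∖ (B ∩ X)) ∩ ((B ∩ Y) ∪ B).

(⟹) Let x ∈ ((Y ∖ X) ∖ (B ∩ X)) ∩ ((B ∩ Y) ∪ B). Then x ∈ B ∩ Y and x ∉ X, from which x ∈ ((B ∪ Y) ∩ X) ∪ ((Y ∪ X) ∩ (B ∪ Y)).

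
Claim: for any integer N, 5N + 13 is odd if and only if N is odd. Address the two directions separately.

(⇒) This fails: N = 4 gives 5N + 13 = 33, which is odd, but 4 is even, not odd.

(⇐) This also fails: N = 5 is odd, but 5N + 13 = 38 is even, not odd.

Neither direction holds.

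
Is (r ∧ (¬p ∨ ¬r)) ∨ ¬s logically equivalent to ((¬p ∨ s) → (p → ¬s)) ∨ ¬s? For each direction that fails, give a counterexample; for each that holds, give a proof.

[⇒] Assume the antecedent. If p is true, the antecedent forces (r = F, p = T, s = F) or (r = T, p = T, s = F), and ((¬p ∨ s) → (p → ¬s)) ∨ ¬s holds there. If p is false, ((¬p ∨ s) → (p → ¬s)) ∨ ¬s reduces to true regardless of the other variables. Either way ((¬p ∨ s) → (p → ¬s)) ∨ ¬s holds.

[⇐] This fails. Under r = F, p = F, s = T, the left side is false but the right side is true.

The forward direction holds; the converse fails.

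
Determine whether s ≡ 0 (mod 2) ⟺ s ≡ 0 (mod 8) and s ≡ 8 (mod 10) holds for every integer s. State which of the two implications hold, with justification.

(→) This fails: s = 0 gives 0 ≡ 0 (mod 2) but 0 ≡ 0 (mod 10), so the conjunction on the right does not hold.

(←) Conversely, if s ≡ 0 (mod 8) and s ≡ 8 (mod 10), then by the Chinese remainder theorem s ≡ 8 (mod 40). Since 8 ≡ 0 (mod 2) and 2 ∣ 40, we get s ≡ 0 (mod 2).

(⇒) fails; (⇐) holds.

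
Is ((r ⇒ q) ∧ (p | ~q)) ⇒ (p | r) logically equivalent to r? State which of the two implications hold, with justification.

(→) This fails. Under p = T, q = F, r = F, the left side is true but the right side is false.

(←) Assume the antecedent. If p is true, ((r ⇒ q) ∧ (p | ~q)) ⇒ (p | r) reduces to true regardless of the other variables. If p is false, the antecedent forces (p = F, q = F, r = T) or (p = F, q = T, r = T), and ((r ⇒ q) ∧ (p | ~q)) ⇒ (p | r) holds there. Either way ((r ⇒ q) ∧ (p | ~q)) ⇒ (p | r) holds.

Only the converse holds.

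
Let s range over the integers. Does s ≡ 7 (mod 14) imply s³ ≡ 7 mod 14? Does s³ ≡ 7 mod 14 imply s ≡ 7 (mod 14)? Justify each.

(⇒) Suppose s ≡ 7 (mod 14). Write s = 14j + 7. Then (14j + 7)³ = 2744j³ + 4116j² + 2058j + 343 = 14(196j³ + 294j² + 147j + 24) + 7, so s³ ≡ 7 (mod 14).

(⇐) Conversely, suppose s³ ≡ 7 (mod 14). The only residue r in {0, …, 13} with r³ ≡ 7 (mod 14) is r = 7, so s ≡ 7 (mod 14).

Both directions hold.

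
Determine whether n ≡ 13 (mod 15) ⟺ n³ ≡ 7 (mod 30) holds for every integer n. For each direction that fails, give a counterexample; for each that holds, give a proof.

Only the converse holds.

(⟹) This fails: take n = 28. Then 28 ≡ 13 (mod 15), but 28³ = 21952 ≡ 22 (mod 30), not 7.

(⟸) Conversely, the residues r modulo 30 with r³ ≡ 7 (mod 30) are exactly {13}, and each is ≡ 13 (mod 15).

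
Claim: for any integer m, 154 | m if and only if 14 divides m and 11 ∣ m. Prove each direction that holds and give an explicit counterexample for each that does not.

(⇒) If 154 ∣ m, write m = 154q. Since 154 = 11·14, m = 14·(11q), so 14 ∣ m; and since 154 = 14·11, m = 11·(14q), so 11 ∣ m.

(⇐) Suppose 14 ∣ m and 11 ∣ m. Any common multiple of 14 and 11 is a multiple of their lcm; here gcd(14, 11) = 1, so lcm(14, 11) = 14·11 = 154, so 154 ∣ m.

Both directions hold; the statement is true.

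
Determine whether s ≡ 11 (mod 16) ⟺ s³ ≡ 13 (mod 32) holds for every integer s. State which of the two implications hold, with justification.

(⇒) fails and (⇐) fails.

[⇒] This fails: take s = 11. Then 11 ≡ 11 (mod 16), but 11³ = 1331 ≡ 19 (mod 32), not 13.

[⇐] This fails: take s = 21. Then 21³ = 9261 ≡ 13 (mod 32), yet 21 ≡ 5 (mod 16), not 11.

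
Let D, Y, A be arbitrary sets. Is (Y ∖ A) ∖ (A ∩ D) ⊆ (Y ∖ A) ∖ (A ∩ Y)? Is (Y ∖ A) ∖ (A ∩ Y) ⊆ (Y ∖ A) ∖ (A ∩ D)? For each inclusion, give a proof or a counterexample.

The two sets are equal.

(⊇) Let x ∈ (Y ∖ A) ∖ (A ∩ Y). Then either x ∈ Y and x ∉ D, A; or x ∈ D ∩ Y and x ∉ A. In each case x ∈ (Y ∖ A) ∖ (A ∩ D), so (Y ∖ A) ∖ (A ∩ Y) ⊆ (Y ∖ A) ∖ (A ∩ D).

(⊆) Let x ∈ (Y ∖ A) ∖ (A ∩ D). Then either x ∈ Y and x ∉ D, A; or x ∈ D ∩ Y and x ∉ A. In each case x ∈ (Y ∖ A) ∖ (A ∩ Y), so (Y ∖ A) ∖ (A ∩ D) ⊆ (Y ∖ A) ∖ (A ∩ Y).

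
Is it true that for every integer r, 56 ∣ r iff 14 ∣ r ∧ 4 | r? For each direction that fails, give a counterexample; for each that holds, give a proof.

Forward direction. If 56 ∣ r, write r = 56q. Since 56 = 4·14, r = 14·(4q), so 14 ∣ r; and since 56 = 14·4, r = 4·(14q), so 4 ∣ r.

Converse. This fails: take r = 28. Both 14 ∣ 28 and 4 ∣ 28, yet 28 is not a multiple of 56 (since 28 = 0·56 + 28), so 56 ∤ 28.

Only the forward direction holds.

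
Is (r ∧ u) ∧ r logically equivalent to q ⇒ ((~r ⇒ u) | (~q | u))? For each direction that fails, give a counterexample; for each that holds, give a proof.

(⟹) Assume the antecedent. If q is true, the antecedent forces (q = T, r = T, u = T), and q ⇒ ((~r ⇒ u) | (~q | u)) holds there. If q is false, q ⇒ ((~r ⇒ u) | (~q | u)) reduces to true regardless of the other variables. Either way q ⇒ ((~r ⇒ u) | (~q | u)) holds.

(⟸) This fails. Under q = F, r = F, u = F, the left side is false but the right side is true.

Only the forward direction holds.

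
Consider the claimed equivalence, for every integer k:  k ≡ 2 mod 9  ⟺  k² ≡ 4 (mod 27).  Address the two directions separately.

(⟹) This fails: take k = 11. Then 11 ≡ 2 (mod 9), but 11² = 121 ≡ 13 (mod 27), not 4.

(⟸) This fails: take k = 25. Then 25² = 625 ≡ 4 (mod 27), yet 25 ≡ 7 (mod 9), not 2.

Both directions fail.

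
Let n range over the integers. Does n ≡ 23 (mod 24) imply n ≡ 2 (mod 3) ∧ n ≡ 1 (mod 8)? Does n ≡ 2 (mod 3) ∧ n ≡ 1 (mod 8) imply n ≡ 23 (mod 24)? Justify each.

(⇒) fails and (⇐) fails.

(⇒) This fails: n = 23 gives 23 ≡ 23 (mod 24) but 23 ≡ 7 (mod 8), so the conjunction on the right does not hold.

(⇐) This fails: n = 17 satisfies both congruences on the right (17 ≡ 2 mod 3 and 17 ≡ 1 mod 8) yet 17 ≡ 17 (mod 24), not 23.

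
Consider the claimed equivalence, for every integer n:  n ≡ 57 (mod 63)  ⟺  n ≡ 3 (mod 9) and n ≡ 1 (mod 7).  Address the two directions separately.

The biconditional holds.

(⟹) Suppose n ≡ 57 (mod 63); write n = 63j + 57. Since 9 ∣ 63, reducing mod 9 gives n ≡ 57 ≡ 3 (mod 9); since 7 ∣ 63, reducing mod 7 gives n ≡ 57 ≡ 1 (mod 7).

(⟸) Conversely, if n ≡ 3 (mod 9) and n ≡ 1 (mod 7), then by the Chinese remainder theorem n ≡ 57 (mod 63). This is exactly n ≡ 57 (mod 63).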